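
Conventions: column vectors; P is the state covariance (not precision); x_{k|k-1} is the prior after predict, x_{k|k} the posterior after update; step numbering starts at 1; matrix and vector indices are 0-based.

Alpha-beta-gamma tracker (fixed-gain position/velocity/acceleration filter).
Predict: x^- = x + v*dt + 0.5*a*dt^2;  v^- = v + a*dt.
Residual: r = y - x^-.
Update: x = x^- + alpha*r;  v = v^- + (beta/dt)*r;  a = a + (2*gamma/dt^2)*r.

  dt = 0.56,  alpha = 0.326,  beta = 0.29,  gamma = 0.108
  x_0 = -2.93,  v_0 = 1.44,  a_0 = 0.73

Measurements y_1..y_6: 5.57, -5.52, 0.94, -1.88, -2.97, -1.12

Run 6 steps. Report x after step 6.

step 1: x_pred=-2.0091  r=7.5791  x^+=0.4617  v^+=5.7737  a^+=5.9503
step 2: x_pred=4.6280  r=-10.1480  x^+=1.3197  v^+=3.8507  a^+=-1.0393
step 3: x_pred=3.3131  r=-2.3731  x^+=2.5395  v^+=2.0397  a^+=-2.6739
step 4: x_pred=3.2625  r=-5.1425  x^+=1.5860  v^+=-2.1207  a^+=-6.2159
step 5: x_pred=-0.5762  r=-2.3938  x^+=-1.3566  v^+=-6.8413  a^+=-7.8647
step 6: x_pred=-6.4209  r=5.3009  x^+=-4.6928  v^+=-8.5004  a^+=-4.2136

x_post = -4.6928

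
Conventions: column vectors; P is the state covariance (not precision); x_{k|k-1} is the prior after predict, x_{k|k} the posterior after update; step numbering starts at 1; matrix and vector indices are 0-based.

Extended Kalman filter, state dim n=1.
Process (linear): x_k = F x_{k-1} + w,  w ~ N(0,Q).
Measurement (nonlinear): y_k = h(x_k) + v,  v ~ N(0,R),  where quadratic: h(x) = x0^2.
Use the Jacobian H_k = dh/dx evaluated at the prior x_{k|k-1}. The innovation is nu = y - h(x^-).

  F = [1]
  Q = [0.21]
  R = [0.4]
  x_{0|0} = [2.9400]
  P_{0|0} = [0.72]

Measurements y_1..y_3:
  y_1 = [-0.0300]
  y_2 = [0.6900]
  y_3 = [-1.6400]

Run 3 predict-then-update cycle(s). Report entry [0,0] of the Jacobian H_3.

step 1: x^-=[2.9400]  P^-=[0.9300]  H_jac=[5.8800]  S=[32.5542]  K=[0.1680]  nu=[-8.6736]  x^+=[1.4830]  P^+=[0.0114]
step 2: x^-=[1.4830]  P^-=[0.2214]  H_jac=[2.9660]  S=[2.3480]  K=[0.2797]  nu=[-1.5094]  x^+=[1.0608]  P^+=[0.0377]
step 3: x^-=[1.0608]  P^-=[0.2477]  H_jac=[2.1217]  S=[1.5151]  K=[0.3469]  nu=[-2.7654]  x^+=[0.1015]  P^+=[0.0654]

H_jac[0,0] = 2.1217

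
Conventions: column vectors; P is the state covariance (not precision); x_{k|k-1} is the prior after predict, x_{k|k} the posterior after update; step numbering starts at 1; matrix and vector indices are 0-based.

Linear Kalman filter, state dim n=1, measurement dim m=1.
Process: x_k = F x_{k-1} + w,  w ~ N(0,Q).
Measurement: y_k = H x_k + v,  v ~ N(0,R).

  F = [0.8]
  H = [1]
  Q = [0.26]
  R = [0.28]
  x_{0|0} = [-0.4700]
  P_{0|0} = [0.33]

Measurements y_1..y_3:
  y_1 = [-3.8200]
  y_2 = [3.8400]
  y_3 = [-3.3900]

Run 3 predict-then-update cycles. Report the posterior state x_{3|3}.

x_post = [-1.4514]

step 1: x^-=[-0.3760]  P^-=[0.4712]  S=[0.7512]  K=[0.6273]  nu=[-3.4440]  x^+=[-2.5363]  P^+=[0.1756]
step 2: x^-=[-2.0290]  P^-=[0.3724]  S=[0.6524]  K=[0.5708]  nu=[5.8690]  x^+=[1.3211]  P^+=[0.1598]
step 3: x^-=[1.0569]  P^-=[0.3623]  S=[0.6423]  K=[0.5641]  nu=[-4.4469]  x^+=[-1.4514]  P^+=[0.1579]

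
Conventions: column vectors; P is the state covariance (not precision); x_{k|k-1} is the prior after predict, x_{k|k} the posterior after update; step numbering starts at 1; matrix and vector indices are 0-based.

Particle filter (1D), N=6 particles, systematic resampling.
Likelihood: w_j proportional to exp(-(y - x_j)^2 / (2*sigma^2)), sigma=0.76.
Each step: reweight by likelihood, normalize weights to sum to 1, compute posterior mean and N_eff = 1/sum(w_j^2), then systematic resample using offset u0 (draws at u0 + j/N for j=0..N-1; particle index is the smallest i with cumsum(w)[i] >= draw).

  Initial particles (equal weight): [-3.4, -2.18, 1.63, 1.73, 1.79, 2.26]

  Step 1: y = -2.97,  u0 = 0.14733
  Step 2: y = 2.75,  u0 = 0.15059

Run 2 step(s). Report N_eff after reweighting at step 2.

N_eff = 3.0000

step 1: w=[0.5939, 0.4061, 0.0000, 0.0000, 0.0000, 0.0000]  mean=-2.9046  Neff=1.9318  idx=[0, 0, 0, 1, 1, 1]
step 2: w=[0.0000, 0.0000, 0.0000, 0.3333, 0.3333, 0.3333]  mean=-2.1800  Neff=3.0000  idx=[3, 3, 4, 4, 5, 5]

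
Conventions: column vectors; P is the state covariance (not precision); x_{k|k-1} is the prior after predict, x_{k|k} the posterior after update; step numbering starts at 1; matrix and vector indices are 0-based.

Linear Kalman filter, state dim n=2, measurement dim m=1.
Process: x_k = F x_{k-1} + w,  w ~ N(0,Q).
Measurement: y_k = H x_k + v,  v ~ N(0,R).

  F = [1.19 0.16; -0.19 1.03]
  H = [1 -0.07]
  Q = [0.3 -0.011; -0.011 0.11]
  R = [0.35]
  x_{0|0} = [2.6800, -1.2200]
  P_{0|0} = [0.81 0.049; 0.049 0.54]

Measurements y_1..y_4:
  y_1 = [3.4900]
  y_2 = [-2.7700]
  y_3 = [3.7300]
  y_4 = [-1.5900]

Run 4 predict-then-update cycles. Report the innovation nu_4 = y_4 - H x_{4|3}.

step 1: x^-=[2.9940, -1.7658]  P^-=[1.4795 -0.0466; -0.0466 0.6929]  S=[1.8394]  K=[0.8061; -0.0517]  nu=[0.3724]  x^+=[3.2942, -1.7851]  P^+=[0.2842 0.0301; 0.0301 0.6880]
step 2: x^-=[3.6345, -2.4645]  P^-=[0.7316 0.0741; 0.0741 0.8384]  S=[1.0753]  K=[0.6755; 0.0143]  nu=[-6.5770]  x^+=[-0.8084, -2.5585]  P^+=[0.2409 0.0637; 0.0637 0.8382]
step 3: x^-=[-1.3713, -2.4817]  P^-=[0.6868 0.1488; 0.1488 0.9830]  S=[1.0208]  K=[0.6626; 0.0783]  nu=[4.9276]  x^+=[1.8938, -2.0956]  P^+=[0.2386 0.0958; 0.0958 0.9768]
step 4: x^-=[1.9183, -2.5183]  P^-=[0.6994 0.2105; 0.2105 1.1174]  S=[1.0254]  K=[0.6677; 0.1290]  nu=[-3.6846]  x^+=[-0.5419, -2.9937]  P^+=[0.2422 0.1222; 0.1222 1.1003]

innov = [-3.6846]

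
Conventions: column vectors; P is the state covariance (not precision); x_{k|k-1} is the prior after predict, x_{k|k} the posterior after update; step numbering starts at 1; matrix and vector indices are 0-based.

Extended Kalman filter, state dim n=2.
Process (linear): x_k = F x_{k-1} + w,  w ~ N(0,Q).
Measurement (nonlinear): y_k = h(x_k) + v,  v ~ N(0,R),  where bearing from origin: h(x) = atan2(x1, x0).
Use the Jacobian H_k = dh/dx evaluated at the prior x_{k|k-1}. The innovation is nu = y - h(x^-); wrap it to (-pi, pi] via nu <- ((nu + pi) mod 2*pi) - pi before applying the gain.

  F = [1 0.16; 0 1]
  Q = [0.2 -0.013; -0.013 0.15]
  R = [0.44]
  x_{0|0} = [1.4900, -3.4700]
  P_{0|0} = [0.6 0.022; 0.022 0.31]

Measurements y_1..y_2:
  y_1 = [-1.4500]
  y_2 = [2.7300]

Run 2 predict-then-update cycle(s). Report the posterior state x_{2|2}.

step 1: x^-=[0.9348, -3.4700]  P^-=[0.8150 0.0586; 0.0586 0.4600]  H_jac=[0.2687 0.0724]  S=[0.5035]  K=[0.4433; 0.0974]  nu=[-0.1424]  x^+=[0.8717, -3.4839]  P^+=[0.7160 0.0369; 0.0369 0.4552]
step 2: x^-=[0.3143, -3.4839]  P^-=[0.9395 0.0967; 0.0967 0.6052]  H_jac=[0.2847 0.0257]  S=[0.5180]  K=[0.5212; 0.0832]  nu=[-2.0724]  x^+=[-0.7658, -3.6562]  P^+=[0.7988 0.0742; 0.0742 0.6016]

x_post = [-0.7658, -3.6562]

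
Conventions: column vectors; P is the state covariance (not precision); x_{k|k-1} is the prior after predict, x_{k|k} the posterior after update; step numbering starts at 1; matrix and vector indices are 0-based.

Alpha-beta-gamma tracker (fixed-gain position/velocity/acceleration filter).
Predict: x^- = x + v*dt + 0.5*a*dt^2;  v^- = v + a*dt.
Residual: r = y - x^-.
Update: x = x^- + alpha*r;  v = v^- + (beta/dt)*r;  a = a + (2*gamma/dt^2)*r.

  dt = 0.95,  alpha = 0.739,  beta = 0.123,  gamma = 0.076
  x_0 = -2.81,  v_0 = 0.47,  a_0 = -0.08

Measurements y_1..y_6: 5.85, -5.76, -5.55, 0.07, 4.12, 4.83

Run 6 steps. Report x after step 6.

x_post = 4.3282

step 1: x_pred=-2.3996  r=8.2496  x^+=3.6969  v^+=1.4621  a^+=1.3094
step 2: x_pred=5.6767  r=-11.4367  x^+=-2.7750  v^+=1.2253  a^+=-0.6168
step 3: x_pred=-1.8893  r=-3.6607  x^+=-4.5946  v^+=0.1654  a^+=-1.2333
step 4: x_pred=-4.9940  r=5.0640  x^+=-1.2517  v^+=-0.3506  a^+=-0.3804
step 5: x_pred=-1.7565  r=5.8765  x^+=2.5862  v^+=0.0488  a^+=0.6093
step 6: x_pred=2.9076  r=1.9224  x^+=4.3282  v^+=0.8765  a^+=0.9331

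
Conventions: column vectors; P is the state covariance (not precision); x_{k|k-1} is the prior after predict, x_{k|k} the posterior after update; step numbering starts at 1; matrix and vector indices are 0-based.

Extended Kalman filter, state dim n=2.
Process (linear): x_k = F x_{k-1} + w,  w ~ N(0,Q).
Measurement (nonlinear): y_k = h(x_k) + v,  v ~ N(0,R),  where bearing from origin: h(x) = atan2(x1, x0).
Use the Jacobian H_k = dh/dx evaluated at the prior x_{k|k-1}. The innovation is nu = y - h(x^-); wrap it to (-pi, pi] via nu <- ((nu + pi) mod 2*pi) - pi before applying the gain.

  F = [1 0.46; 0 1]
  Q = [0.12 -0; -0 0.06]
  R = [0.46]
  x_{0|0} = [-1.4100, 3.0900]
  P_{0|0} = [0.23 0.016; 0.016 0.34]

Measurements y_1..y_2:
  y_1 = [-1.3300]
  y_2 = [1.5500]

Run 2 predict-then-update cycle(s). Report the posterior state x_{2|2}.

step 1: x^-=[0.0114, 3.0900]  P^-=[0.4367 0.1724; 0.1724 0.4000]  H_jac=[-0.3236 0.0012]  S=[0.5056]  K=[-0.2791; -0.1094]  nu=[-2.8971]  x^+=[0.8200, 3.4070]  P^+=[0.3973 0.1570; 0.1570 0.3939]
step 2: x^-=[2.3872, 3.4070]  P^-=[0.7450 0.3382; 0.3382 0.4539]  H_jac=[-0.1969 0.1379]  S=[0.4791]  K=[-0.2088; -0.0083]  nu=[0.5904]  x^+=[2.2639, 3.4021]  P^+=[0.7242 0.3374; 0.3374 0.4539]

x_post = [2.2639, 3.4021]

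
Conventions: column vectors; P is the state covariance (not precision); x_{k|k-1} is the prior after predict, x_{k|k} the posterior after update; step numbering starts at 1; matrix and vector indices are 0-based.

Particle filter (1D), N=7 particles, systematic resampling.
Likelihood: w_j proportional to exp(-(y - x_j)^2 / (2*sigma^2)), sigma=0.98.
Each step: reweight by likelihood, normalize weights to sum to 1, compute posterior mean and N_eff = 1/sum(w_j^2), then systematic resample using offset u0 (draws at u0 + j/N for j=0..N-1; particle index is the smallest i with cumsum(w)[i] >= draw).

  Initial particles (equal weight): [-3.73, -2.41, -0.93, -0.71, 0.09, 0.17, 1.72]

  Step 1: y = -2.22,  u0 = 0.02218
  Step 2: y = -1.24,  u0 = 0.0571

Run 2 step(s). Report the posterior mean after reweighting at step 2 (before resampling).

step 1: w=[0.1435, 0.4617, 0.1978, 0.1435, 0.0292, 0.0240, 0.0001]  mean=-1.9270  Neff=3.3908  idx=[0, 1, 1, 1, 1, 2, 3]
step 2: w=[0.0104, 0.1285, 0.1285, 0.1285, 0.1285, 0.2493, 0.2264]  mean=-1.6699  Neff=5.5701  idx=[1, 2, 3, 4, 5, 5, 6]

post_mean = -1.6699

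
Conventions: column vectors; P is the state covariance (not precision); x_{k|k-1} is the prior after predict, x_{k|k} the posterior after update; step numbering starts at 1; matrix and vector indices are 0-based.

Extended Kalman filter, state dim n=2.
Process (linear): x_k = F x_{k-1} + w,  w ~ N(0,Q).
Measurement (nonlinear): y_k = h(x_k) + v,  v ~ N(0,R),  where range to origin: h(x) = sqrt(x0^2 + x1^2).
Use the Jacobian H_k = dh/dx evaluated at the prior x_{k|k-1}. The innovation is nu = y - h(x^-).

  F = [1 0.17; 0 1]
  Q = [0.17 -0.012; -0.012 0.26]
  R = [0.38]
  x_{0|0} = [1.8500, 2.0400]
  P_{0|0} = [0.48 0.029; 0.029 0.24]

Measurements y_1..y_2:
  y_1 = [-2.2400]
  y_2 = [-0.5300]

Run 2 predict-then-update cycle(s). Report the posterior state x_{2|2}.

x_post = [0.0983, -0.1280]

step 1: x^-=[2.1968, 2.0400]  P^-=[0.6668 0.0578; 0.0578 0.5000]  H_jac=[0.7328 0.6805]  S=[1.0272]  K=[0.5140; 0.3725]  nu=[-5.2379]  x^+=[-0.4953, 0.0891]  P^+=[0.3955 -0.1388; -0.1388 0.3575]
step 2: x^-=[-0.4801, 0.0891]  P^-=[0.5286 -0.0901; -0.0901 0.6175]  H_jac=[-0.9832 0.1824]  S=[0.9439]  K=[-0.5680; 0.2132]  nu=[-1.0183]  x^+=[0.0983, -0.1280]  P^+=[0.2240 0.0242; 0.0242 0.5746]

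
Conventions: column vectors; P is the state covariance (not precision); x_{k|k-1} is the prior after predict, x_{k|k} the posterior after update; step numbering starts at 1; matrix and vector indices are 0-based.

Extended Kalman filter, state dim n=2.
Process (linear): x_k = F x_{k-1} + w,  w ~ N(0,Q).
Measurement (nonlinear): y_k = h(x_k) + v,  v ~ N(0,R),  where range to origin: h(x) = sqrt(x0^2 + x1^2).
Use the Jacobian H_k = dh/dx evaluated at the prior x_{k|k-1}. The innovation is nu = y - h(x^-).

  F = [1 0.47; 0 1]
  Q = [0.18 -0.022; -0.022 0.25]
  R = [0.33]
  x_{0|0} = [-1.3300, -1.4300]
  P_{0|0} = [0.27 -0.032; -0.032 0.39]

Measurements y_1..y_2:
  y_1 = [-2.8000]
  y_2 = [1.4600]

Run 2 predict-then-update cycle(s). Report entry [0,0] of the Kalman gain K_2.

step 1: x^-=[-2.0021, -1.4300]  P^-=[0.5061 0.1293; 0.1293 0.6400]  H_jac=[-0.8137 -0.5812]  S=[1.0036]  K=[-0.4852; -0.4755]  nu=[-5.2603]  x^+=[0.5503, 1.0712]  P^+=[0.2698 -0.1022; -0.1022 0.4131]
step 2: x^-=[1.0537, 1.0712]  P^-=[0.4449 0.0699; 0.0699 0.6631]  H_jac=[0.7013 0.7129]  S=[0.9557]  K=[0.3786; 0.5459]  nu=[-0.0426]  x^+=[1.0376, 1.0479]  P^+=[0.3079 -0.1276; -0.1276 0.3783]

K[0,0] = 0.3786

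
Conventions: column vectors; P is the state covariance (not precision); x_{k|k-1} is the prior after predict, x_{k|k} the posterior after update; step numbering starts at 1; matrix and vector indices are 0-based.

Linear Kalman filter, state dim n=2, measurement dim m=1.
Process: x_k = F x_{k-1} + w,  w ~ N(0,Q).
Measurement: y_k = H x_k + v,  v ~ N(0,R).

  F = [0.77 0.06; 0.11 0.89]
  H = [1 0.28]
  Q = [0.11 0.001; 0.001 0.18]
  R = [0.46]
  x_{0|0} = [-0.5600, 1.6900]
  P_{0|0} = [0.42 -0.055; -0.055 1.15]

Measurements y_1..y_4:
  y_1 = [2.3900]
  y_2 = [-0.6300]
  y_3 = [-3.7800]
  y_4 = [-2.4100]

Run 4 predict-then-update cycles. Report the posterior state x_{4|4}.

step 1: x^-=[-0.3298, 1.4425]  P^-=[0.3581 0.0599; 0.0599 1.0852]  S=[0.9367]  K=[0.4002; 0.3884]  nu=[2.3159]  x^+=[0.5970, 2.3419]  P^+=[0.2081 -0.0857; -0.0857 0.9439]
step 2: x^-=[0.6002, 2.1500]  P^-=[0.2288 0.0098; 0.0098 0.9134]  S=[0.7659]  K=[0.3024; 0.3467]  nu=[-1.8322]  x^+=[0.0462, 1.5148]  P^+=[0.1588 -0.0705; -0.0705 0.8214]
step 3: x^-=[0.1265, 1.3533]  P^-=[0.2006 0.0095; 0.0095 0.8187]  S=[0.7301]  K=[0.2784; 0.3270]  nu=[-4.2854]  x^+=[-1.0666, -0.0482]  P^+=[0.1440 -0.0570; -0.0570 0.7407]
step 4: x^-=[-0.8242, -0.1602]  P^-=[0.1928 0.0133; 0.0133 0.7573]  S=[0.7196]  K=[0.2731; 0.3132]  nu=[-1.5410]  x^+=[-1.2450, -0.6428]  P^+=[0.1391 -0.0482; -0.0482 0.6867]

x_post = [-1.2450, -0.6428]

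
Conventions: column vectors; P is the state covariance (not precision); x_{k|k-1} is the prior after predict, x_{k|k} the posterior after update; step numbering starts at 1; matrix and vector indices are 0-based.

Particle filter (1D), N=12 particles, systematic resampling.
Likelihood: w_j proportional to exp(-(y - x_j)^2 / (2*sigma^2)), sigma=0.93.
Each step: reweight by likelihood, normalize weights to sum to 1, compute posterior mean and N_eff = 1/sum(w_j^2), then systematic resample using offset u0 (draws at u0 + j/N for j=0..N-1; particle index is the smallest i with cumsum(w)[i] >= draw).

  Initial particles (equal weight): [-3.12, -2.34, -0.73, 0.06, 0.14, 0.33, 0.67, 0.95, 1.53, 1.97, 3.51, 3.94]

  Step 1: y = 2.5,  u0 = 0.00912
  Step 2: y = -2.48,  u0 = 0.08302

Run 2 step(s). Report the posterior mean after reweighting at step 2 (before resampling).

post_mean = 0.1759

step 1: w=[0.0000, 0.0000, 0.0009, 0.0113, 0.0142, 0.0233, 0.0512, 0.0884, 0.2058, 0.3014, 0.1966, 0.1069]  mean=2.1480  Neff=5.1387  idx=[3, 6, 7, 8, 8, 9, 9, 9, 9, 10, 10, 11]
step 2: w=[0.8402, 0.1130, 0.0389, 0.0032, 0.0032, 0.0004, 0.0004, 0.0004, 0.0004, 0.0000, 0.0000, 0.0000]  mean=0.1759  Neff=1.3885  idx=[0, 0, 0, 0, 0, 0, 0, 0, 0, 0, 1, 8]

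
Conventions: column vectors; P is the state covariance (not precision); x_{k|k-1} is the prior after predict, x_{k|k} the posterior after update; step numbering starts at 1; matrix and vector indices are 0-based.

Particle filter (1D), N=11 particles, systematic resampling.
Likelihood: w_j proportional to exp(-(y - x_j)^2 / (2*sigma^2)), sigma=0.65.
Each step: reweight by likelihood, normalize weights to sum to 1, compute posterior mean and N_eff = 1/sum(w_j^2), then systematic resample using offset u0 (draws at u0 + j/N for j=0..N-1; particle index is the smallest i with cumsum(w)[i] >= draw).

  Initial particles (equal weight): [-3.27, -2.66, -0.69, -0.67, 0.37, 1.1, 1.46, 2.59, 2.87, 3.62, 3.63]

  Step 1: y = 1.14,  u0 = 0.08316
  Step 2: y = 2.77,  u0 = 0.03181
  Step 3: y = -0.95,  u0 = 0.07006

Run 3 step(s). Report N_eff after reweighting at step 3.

step 1: w=[0.0000, 0.0000, 0.0075, 0.0082, 0.1957, 0.3941, 0.3498, 0.0328, 0.0114, 0.0003, 0.0003]  mean=1.1256  Neff=3.1520  idx=[4, 4, 5, 5, 5, 5, 6, 6, 6, 6, 8]
step 2: w=[0.0007, 0.0007, 0.0222, 0.0222, 0.0222, 0.0222, 0.0789, 0.0789, 0.0789, 0.0789, 0.5943]  mean=2.2646  Neff=2.6308  idx=[3, 6, 7, 8, 9, 10, 10, 10, 10, 10, 10]
step 3: w=[0.6257, 0.0936, 0.0936, 0.0936, 0.0936, 0.0000, 0.0000, 0.0000, 0.0000, 0.0000, 0.0000]  mean=1.2348  Neff=2.3446  idx=[0, 0, 0, 0, 0, 0, 0, 1, 2, 3, 4]

N_eff = 2.3446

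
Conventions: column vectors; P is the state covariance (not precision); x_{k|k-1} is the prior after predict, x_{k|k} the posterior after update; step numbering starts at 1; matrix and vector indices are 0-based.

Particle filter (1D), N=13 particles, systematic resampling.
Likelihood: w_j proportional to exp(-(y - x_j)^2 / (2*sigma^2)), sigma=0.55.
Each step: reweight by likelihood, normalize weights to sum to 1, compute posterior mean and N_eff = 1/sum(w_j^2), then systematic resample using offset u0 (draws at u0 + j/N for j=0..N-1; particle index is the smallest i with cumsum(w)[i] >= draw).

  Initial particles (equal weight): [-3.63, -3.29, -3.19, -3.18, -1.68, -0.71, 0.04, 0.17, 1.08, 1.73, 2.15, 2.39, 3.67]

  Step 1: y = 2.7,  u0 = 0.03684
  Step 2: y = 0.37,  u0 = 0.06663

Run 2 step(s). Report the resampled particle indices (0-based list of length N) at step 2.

resampled_idx = [0, 0, 0, 0, 0, 1, 1, 1, 1, 1, 3, 5, 10]

step 1: w=[0.0000, 0.0000, 0.0000, 0.0000, 0.0000, 0.0000, 0.0000, 0.0000, 0.0069, 0.1114, 0.3201, 0.4502, 0.1114]  mean=2.3732  Neff=3.0304  idx=[9, 9, 10, 10, 10, 10, 11, 11, 11, 11, 11, 11, 12]
step 2: w=[0.3842, 0.3842, 0.0434, 0.0434, 0.0434, 0.0434, 0.0096, 0.0096, 0.0096, 0.0096, 0.0096, 0.0096, 0.0000]  mean=1.8411  Neff=3.2960  idx=[0, 0, 0, 0, 0, 1, 1, 1, 1, 1, 3, 5, 10]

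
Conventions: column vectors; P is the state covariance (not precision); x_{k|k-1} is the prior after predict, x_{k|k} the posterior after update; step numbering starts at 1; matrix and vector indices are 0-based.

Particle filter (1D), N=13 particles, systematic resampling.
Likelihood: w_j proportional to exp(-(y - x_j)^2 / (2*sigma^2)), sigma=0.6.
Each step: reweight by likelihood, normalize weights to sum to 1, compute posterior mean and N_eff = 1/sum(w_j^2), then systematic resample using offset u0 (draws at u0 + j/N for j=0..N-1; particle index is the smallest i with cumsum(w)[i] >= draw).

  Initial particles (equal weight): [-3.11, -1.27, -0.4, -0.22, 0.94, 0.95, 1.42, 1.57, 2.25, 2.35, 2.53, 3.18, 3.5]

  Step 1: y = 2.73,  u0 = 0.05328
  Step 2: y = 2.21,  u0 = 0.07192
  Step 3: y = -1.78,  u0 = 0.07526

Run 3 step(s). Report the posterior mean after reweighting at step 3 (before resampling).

post_mean = 2.2910

step 1: w=[0.0000, 0.0000, 0.0000, 0.0000, 0.0030, 0.0031, 0.0233, 0.0390, 0.1836, 0.2069, 0.2392, 0.1909, 0.1110]  mean=2.6001  Neff=5.4175  idx=[7, 8, 8, 9, 9, 9, 10, 10, 10, 11, 11, 12, 12]
step 2: w=[0.0642, 0.1131, 0.1131, 0.1103, 0.1103, 0.1103, 0.0983, 0.0983, 0.0983, 0.0307, 0.0307, 0.0112, 0.0112]  mean=2.4072  Neff=10.2752  idx=[1, 1, 2, 3, 3, 4, 5, 5, 6, 7, 8, 9, 12]
step 3: w=[0.2116, 0.2116, 0.2116, 0.0681, 0.0681, 0.0681, 0.0681, 0.0681, 0.0083, 0.0083, 0.0083, 0.0000, 0.0000]  mean=2.2910  Neff=6.3425  idx=[0, 0, 1, 1, 1, 2, 2, 2, 3, 4, 6, 7, 10]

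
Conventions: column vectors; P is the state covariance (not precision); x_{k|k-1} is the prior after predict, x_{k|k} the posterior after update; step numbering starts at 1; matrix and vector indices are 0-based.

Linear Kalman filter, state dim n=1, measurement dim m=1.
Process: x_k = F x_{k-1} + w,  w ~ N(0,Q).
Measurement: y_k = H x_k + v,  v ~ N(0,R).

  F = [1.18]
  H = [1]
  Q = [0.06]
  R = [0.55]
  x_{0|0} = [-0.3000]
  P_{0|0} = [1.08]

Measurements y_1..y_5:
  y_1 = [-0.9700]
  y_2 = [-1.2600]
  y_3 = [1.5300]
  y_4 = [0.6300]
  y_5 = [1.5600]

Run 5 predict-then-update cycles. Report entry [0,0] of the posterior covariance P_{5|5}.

step 1: x^-=[-0.3540]  P^-=[1.5638]  S=[2.1138]  K=[0.7398]  nu=[-0.6160]  x^+=[-0.8097]  P^+=[0.4069]
step 2: x^-=[-0.9555]  P^-=[0.6266]  S=[1.1766]  K=[0.5325]  nu=[-0.3045]  x^+=[-1.1176]  P^+=[0.2929]
step 3: x^-=[-1.3188]  P^-=[0.4678]  S=[1.0178]  K=[0.4596]  nu=[2.8488]  x^+=[-0.0094]  P^+=[0.2528]
step 4: x^-=[-0.0111]  P^-=[0.4120]  S=[0.9620]  K=[0.4283]  nu=[0.6411]  x^+=[0.2635]  P^+=[0.2355]
step 5: x^-=[0.3109]  P^-=[0.3880]  S=[0.9380]  K=[0.4136]  nu=[1.2491]  x^+=[0.8276]  P^+=[0.2275]

P_post[0,0] = 0.2275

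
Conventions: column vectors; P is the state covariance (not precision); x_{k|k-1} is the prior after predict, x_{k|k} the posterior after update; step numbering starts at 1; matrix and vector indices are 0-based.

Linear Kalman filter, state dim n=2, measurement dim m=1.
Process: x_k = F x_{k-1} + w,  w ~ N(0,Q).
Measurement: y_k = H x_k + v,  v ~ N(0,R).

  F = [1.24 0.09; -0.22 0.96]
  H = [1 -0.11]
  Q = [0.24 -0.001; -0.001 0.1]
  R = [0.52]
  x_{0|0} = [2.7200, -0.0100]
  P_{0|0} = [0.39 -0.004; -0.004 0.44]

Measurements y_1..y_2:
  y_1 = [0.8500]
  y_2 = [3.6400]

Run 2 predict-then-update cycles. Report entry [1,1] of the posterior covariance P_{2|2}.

step 1: x^-=[3.3719, -0.6080]  P^-=[0.8423 -0.0741; -0.0741 0.5261]  S=[1.3850]  K=[0.6141; -0.0953]  nu=[-2.5888]  x^+=[1.7822, -0.3614]  P^+=[0.3201 0.0070; 0.0070 0.5135]
step 2: x^-=[2.1774, -0.7390]  P^-=[0.7379 -0.0358; -0.0358 0.5858]  S=[1.2728]  K=[0.5828; -0.0788]  nu=[1.3813]  x^+=[2.9824, -0.8478]  P^+=[0.3055 0.0226; 0.0226 0.5779]

P_post[1,1] = 0.5779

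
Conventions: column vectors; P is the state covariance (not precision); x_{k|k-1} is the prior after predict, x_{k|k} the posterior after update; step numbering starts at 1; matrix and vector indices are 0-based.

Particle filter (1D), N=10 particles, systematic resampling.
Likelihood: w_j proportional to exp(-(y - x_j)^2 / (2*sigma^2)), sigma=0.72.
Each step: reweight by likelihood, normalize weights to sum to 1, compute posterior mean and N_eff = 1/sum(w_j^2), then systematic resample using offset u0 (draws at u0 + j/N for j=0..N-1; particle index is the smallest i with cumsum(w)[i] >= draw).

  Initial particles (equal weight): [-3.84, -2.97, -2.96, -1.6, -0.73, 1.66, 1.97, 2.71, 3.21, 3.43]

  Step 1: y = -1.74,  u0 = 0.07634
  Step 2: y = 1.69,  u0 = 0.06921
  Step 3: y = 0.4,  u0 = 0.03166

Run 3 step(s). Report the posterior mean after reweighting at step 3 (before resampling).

post_mean = -0.7300

step 1: w=[0.0077, 0.1263, 0.1294, 0.5334, 0.2032, 0.0000, 0.0000, 0.0000, 0.0000, 0.0000]  mean=-1.7895  Neff=2.7892  idx=[1, 2, 3, 3, 3, 3, 3, 3, 4, 4]
step 2: w=[0.0000, 0.0000, 0.0040, 0.0040, 0.0040, 0.0040, 0.0040, 0.0040, 0.4879, 0.4879]  mean=-0.7511  Neff=2.1004  idx=[8, 8, 8, 8, 8, 9, 9, 9, 9, 9]
step 3: w=[0.1000, 0.1000, 0.1000, 0.1000, 0.1000, 0.1000, 0.1000, 0.1000, 0.1000, 0.1000]  mean=-0.7300  Neff=10.0000  idx=[0, 1, 2, 3, 4, 5, 6, 7, 8, 9]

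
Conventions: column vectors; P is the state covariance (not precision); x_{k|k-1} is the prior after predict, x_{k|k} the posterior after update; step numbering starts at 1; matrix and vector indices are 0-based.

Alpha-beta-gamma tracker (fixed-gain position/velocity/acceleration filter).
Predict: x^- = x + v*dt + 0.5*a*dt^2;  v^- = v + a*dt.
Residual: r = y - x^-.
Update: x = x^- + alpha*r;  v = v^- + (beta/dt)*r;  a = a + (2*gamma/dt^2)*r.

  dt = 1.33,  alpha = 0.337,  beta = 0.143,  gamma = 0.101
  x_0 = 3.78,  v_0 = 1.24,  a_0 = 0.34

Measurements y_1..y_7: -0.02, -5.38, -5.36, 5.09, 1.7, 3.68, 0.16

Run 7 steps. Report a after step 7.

step 1: x_pred=5.7299  r=-5.7499  x^+=3.7922  v^+=1.0740  a^+=-0.3166
step 2: x_pred=4.9406  r=-10.3206  x^+=1.4625  v^+=-0.4568  a^+=-1.4952
step 3: x_pred=-0.4674  r=-4.8926  x^+=-2.1162  v^+=-2.9714  a^+=-2.0539
step 4: x_pred=-7.8847  r=12.9747  x^+=-3.5122  v^+=-4.3080  a^+=-0.5722
step 5: x_pred=-9.7480  r=11.4480  x^+=-5.8900  v^+=-3.8382  a^+=0.7351
step 6: x_pred=-10.3448  r=14.0248  x^+=-5.6184  v^+=-1.3527  a^+=2.3366
step 7: x_pred=-5.3508  r=5.5108  x^+=-3.4937  v^+=2.3476  a^+=2.9659

a_post = 2.9659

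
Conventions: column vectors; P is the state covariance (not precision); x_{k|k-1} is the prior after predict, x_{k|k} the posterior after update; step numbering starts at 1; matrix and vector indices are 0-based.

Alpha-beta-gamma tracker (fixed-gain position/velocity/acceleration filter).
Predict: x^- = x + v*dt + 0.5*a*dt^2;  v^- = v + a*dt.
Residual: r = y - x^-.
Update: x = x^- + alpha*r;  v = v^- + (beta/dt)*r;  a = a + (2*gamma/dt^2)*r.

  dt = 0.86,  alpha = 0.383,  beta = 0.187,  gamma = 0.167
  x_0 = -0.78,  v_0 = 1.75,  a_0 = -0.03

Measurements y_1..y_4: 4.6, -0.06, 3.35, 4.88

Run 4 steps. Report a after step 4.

a_post = -1.9154

step 1: x_pred=0.7139  r=3.8861  x^+=2.2023  v^+=2.5692  a^+=1.7249
step 2: x_pred=5.0497  r=-5.1097  x^+=3.0927  v^+=2.9416  a^+=-0.5826
step 3: x_pred=5.4070  r=-2.0570  x^+=4.6192  v^+=1.9933  a^+=-1.5115
step 4: x_pred=5.7745  r=-0.8945  x^+=5.4319  v^+=0.4989  a^+=-1.9154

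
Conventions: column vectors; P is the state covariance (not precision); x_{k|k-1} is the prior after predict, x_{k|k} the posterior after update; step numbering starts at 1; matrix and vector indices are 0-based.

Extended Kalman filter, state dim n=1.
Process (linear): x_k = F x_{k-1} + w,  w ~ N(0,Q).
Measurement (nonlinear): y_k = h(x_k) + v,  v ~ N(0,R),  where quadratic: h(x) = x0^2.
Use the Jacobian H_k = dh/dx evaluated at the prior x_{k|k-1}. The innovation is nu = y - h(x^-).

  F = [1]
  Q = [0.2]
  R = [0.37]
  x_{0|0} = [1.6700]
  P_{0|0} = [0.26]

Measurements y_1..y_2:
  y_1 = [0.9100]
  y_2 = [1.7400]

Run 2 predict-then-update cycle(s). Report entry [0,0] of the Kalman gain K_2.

step 1: x^-=[1.6700]  P^-=[0.4600]  H_jac=[3.3400]  S=[5.5016]  K=[0.2793]  nu=[-1.8789]  x^+=[1.1453]  P^+=[0.0309]
step 2: x^-=[1.1453]  P^-=[0.2309]  H_jac=[2.2906]  S=[1.5817]  K=[0.3344]  nu=[0.4283]  x^+=[1.2885]  P^+=[0.0540]

K[0,0] = 0.3344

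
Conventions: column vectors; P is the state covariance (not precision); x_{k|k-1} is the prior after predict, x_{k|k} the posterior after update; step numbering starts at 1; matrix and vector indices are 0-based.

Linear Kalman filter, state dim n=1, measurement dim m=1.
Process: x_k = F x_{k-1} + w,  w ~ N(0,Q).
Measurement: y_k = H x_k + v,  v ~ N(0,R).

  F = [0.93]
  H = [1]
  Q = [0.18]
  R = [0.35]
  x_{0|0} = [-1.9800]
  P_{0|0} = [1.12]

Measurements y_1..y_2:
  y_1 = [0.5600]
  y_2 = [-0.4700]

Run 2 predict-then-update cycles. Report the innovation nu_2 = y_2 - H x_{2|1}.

innov = [-0.4692]

step 1: x^-=[-1.8414]  P^-=[1.1487]  S=[1.4987]  K=[0.7665]  nu=[2.4014]  x^+=[-0.0008]  P^+=[0.2683]
step 2: x^-=[-0.0008]  P^-=[0.4120]  S=[0.7620]  K=[0.5407]  nu=[-0.4692]  x^+=[-0.2545]  P^+=[0.1892]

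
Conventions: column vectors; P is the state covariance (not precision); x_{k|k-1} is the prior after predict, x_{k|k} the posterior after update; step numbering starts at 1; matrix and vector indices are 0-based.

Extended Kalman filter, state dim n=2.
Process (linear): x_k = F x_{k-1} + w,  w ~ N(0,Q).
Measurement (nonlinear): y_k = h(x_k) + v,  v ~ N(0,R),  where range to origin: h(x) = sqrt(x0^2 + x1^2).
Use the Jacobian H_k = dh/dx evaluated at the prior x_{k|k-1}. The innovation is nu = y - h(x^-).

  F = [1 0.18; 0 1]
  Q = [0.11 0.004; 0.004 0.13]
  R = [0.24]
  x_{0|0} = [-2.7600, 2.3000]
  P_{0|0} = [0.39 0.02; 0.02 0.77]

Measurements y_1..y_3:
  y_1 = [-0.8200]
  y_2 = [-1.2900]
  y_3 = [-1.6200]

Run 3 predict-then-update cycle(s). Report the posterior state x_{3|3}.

x_post = [-0.2134, -0.7192]

step 1: x^-=[-2.3460, 2.3000]  P^-=[0.5321 0.1626; 0.1626 0.9000]  H_jac=[-0.7141 0.7001]  S=[0.7899]  K=[-0.3370; 0.6507]  nu=[-4.1054]  x^+=[-0.9626, -0.3713]  P^+=[0.4425 0.3358; 0.3358 0.5656]
step 2: x^-=[-1.0294, -0.3713]  P^-=[0.6917 0.4416; 0.4416 0.6956]  H_jac=[-0.9407 -0.3393]  S=[1.2140]  K=[-0.6594; -0.5366]  nu=[-2.3844]  x^+=[0.5427, 0.9081]  P^+=[0.1639 0.0121; 0.0121 0.3460]
step 3: x^-=[0.7062, 0.9081]  P^-=[0.2894 0.0784; 0.0784 0.4760]  H_jac=[0.6139 0.7894]  S=[0.7217]  K=[0.3319; 0.5874]  nu=[-2.7703]  x^+=[-0.2134, -0.7192]  P^+=[0.2099 -0.0623; -0.0623 0.2271]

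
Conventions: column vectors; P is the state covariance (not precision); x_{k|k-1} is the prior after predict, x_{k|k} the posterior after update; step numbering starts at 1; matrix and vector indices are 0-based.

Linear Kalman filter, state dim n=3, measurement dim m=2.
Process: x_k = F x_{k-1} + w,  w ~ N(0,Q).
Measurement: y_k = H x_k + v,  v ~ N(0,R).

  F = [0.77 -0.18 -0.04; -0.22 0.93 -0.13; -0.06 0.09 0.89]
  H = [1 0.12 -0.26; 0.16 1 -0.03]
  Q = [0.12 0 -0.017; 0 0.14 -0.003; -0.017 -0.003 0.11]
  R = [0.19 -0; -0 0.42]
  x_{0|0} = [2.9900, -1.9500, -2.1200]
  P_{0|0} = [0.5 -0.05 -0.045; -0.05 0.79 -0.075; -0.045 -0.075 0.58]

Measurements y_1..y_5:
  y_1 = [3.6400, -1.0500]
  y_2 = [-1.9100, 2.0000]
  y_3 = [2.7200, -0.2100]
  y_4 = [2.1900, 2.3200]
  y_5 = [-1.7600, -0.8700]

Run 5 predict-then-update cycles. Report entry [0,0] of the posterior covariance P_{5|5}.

step 1: x^-=[2.7381, -2.1957, -2.2417]  P^-=[0.4585 -0.2466 -0.0962; -0.2466 0.8933 -0.0463; -0.0962 -0.0463 0.5709]  S=[0.6937 -0.0472; -0.0472 1.2503]  K=[0.6468 -0.1118; -0.1374 0.6788; -0.3659 -0.0769]  nu=[0.5825, 0.6404]  x^+=[3.0433, -1.8410, -2.5041]  P^+=[0.1459 -0.0686 0.0568; -0.0686 0.2953 -0.0272; 0.0568 -0.0272 0.4733]
step 2: x^-=[2.7749, -2.0562, -2.5769]  P^-=[0.2319 -0.1283 -0.0074; -0.1283 0.4483 -0.0588; -0.0074 -0.0588 0.4782]  S=[0.4374 -0.0201; -0.0201 0.8372]  K=[0.4950 -0.0968; -0.1120 0.5104; -0.3216 -0.0965]  nu=[-5.1081, 3.5349]  x^+=[-0.0956, 0.3198, -1.2753]  P^+=[0.1150 -0.0574 0.0541; -0.0574 0.2225 -0.0364; 0.0541 -0.0364 0.4264]
step 3: x^-=[-0.0802, 0.4843, -1.1005]  P^-=[0.2081 -0.1023 -0.0025; -0.1023 0.3806 -0.0677; -0.0025 -0.0677 0.4390]  S=[0.4143 -0.0039; -0.0039 0.7776]  K=[0.4736 -0.0863; -0.0899 0.4705; -0.3022 -0.1061]  nu=[2.4560, -0.7145]  x^+=[1.1445, -0.0727, -1.7668]  P^+=[0.1091 -0.0522 0.0496; -0.0522 0.2047 -0.0407; 0.0496 -0.0407 0.3926]
step 4: x^-=[0.9650, -0.0897, -1.6477]  P^-=[0.2028 -0.0942 -0.0028; -0.0942 0.3630 -0.0684; -0.0028 -0.0684 0.4118]  S=[0.4090 0.0015; 0.0015 0.7626]  K=[0.4703 -0.0817; -0.0819 0.4592; -0.2883 -0.1059]  nu=[0.8073, 2.2058]  x^+=[1.1644, 0.8571, -2.1141]  P^+=[0.1074 -0.0501 0.0461; -0.0501 0.1996 -0.0408; 0.0461 -0.0408 0.3692]
step 5: x^-=[0.8269, 0.8157, -1.8743]  P^-=[0.2012 -0.0912 -0.0040; -0.0912 0.3571 -0.0658; -0.0040 -0.0658 0.3935]  S=[0.4072 0.0028; 0.0028 0.7574]  K=[0.4703 -0.0795; -0.0799 0.4551; -0.2797 -0.1022]  nu=[-3.1721, -1.8743]  x^+=[-0.5158, 0.2160, -0.7956]  P^+=[0.1066 -0.0491 0.0435; -0.0491 0.1978 -0.0393; 0.0435 -0.0393 0.3536]

P_post[0,0] = 0.1066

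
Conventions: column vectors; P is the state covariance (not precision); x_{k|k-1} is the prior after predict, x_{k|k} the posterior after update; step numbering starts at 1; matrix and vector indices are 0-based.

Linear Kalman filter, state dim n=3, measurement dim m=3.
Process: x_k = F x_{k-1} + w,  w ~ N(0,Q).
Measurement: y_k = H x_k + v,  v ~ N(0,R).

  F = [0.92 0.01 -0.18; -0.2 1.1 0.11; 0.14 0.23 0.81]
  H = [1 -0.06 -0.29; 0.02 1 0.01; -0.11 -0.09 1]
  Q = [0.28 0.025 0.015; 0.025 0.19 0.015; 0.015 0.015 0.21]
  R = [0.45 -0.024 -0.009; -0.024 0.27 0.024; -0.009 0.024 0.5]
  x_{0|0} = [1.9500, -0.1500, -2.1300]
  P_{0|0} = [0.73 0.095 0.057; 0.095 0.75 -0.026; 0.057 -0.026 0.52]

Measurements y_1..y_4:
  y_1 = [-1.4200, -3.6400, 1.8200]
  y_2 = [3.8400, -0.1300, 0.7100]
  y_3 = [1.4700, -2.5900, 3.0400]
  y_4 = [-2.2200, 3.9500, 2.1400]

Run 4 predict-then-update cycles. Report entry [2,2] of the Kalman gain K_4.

step 1: x^-=[2.1759, -0.7893, -1.4868]  P^-=[0.8978 -0.0025 0.0971; -0.0025 1.0824 0.2087; 0.0971 0.2087 0.6145]  S=[1.3546 -0.1355 -0.1868; -0.1355 1.3569 0.1414; -0.1868 0.1414 1.0752]  K=[0.6633 0.0674 0.1050; -0.0152 0.7981 -0.0038; 0.0149 0.1057 0.5328]  nu=[-4.0744, -2.8794, 3.4751]  x^+=[-0.3558, -3.0387, -0.0004]  P^+=[0.3199 -0.0024 0.0831; -0.0024 0.2154 0.0365; 0.0831 0.0365 0.2813]
step 2: x^-=[-0.3576, -3.2715, -0.7490]  P^-=[0.5322 -0.0353 0.0738; -0.0353 0.4731 0.1066; 0.0738 0.1066 0.4445]  S=[0.9864 -0.1090 -0.1184; -0.1090 0.7441 0.0965; -0.1184 0.0965 0.9186]  K=[0.5341 0.0350 0.0852; -0.0256 0.6320 0.0042; 0.0025 0.0925 0.4552]  nu=[3.7841, 3.1561, 1.1253]  x^+=[1.8697, -1.3689, 0.0647]  P^+=[0.2575 -0.0071 0.0663; -0.0071 0.1712 0.0321; 0.0663 0.0321 0.2400]
step 3: x^-=[1.6948, -1.8726, -0.0007]  P^-=[0.4835 -0.0297 0.0587; -0.0297 0.4183 0.0914; 0.0587 0.0914 0.4081]  S=[0.9420 -0.0966 -0.1183; -0.0966 0.6892 0.0851; -0.1183 0.0851 0.8874]  K=[0.5099 0.0341 0.0740; -0.0240 0.6037 0.0032; -0.0058 0.0858 0.4343]  nu=[-0.3373, -0.7513, 3.0585]  x^+=[1.7234, -2.3084, 1.2653]  P^+=[0.2448 -0.0067 0.0595; -0.0067 0.1635 0.0303; 0.0595 0.0303 0.2286]
step 4: x^-=[1.3347, -2.7447, 0.7352]  P^-=[0.4747 -0.0274 0.0540; -0.0274 0.4080 0.0881; 0.0540 0.0881 0.3977]  S=[0.9346 -0.0929 -0.1193; -0.0929 0.6789 0.0823; -0.1193 0.0823 0.8785]  K=[0.5053 0.0351 0.0702; -0.0231 0.5980 0.0028; -0.0083 0.0842 0.4279]  nu=[-3.5061, 6.6607, 1.3046]  x^+=[-0.1119, 1.3226, 1.8835]  P^+=[0.2422 -0.0064 0.0575; -0.0064 0.1619 0.0298; 0.0575 0.0298 0.2251]

K[2,2] = 0.4279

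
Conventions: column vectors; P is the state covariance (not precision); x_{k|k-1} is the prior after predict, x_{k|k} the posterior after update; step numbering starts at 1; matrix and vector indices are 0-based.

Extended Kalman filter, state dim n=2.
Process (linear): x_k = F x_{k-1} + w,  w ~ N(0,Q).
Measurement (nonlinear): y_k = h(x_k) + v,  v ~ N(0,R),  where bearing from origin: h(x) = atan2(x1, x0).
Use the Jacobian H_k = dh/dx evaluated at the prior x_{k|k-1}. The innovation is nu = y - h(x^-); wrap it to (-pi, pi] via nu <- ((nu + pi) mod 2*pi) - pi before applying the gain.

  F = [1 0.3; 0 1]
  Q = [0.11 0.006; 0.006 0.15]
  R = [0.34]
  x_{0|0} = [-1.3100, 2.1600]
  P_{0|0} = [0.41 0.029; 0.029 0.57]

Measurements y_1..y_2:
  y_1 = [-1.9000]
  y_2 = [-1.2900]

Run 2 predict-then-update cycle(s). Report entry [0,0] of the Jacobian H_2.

H_jac[0,0] = -0.2692

step 1: x^-=[-0.6620, 2.1600]  P^-=[0.5887 0.2060; 0.2060 0.7200]  H_jac=[-0.4232 -0.1297]  S=[0.4802]  K=[-0.5745; -0.3761]  nu=[2.5150]  x^+=[-2.1069, 1.2142]  P^+=[0.4302 0.1023; 0.1023 0.6521]
step 2: x^-=[-1.7426, 1.2142]  P^-=[0.6603 0.3039; 0.3039 0.8021]  H_jac=[-0.2692 -0.3863]  S=[0.5707]  K=[-0.5171; -0.6862]  nu=[2.4602]  x^+=[-3.0147, -0.4740]  P^+=[0.5077 0.1014; 0.1014 0.5333]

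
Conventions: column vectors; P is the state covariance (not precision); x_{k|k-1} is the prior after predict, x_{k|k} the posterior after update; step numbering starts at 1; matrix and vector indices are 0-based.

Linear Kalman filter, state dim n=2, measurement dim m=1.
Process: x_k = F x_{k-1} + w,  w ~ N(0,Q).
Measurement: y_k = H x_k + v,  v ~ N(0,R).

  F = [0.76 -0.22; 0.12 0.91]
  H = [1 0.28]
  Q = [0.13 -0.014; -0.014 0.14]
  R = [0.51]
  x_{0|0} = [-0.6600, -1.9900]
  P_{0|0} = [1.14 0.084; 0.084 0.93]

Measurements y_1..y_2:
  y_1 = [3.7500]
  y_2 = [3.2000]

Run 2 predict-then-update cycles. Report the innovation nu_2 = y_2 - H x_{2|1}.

innov = [1.2893]

step 1: x^-=[-0.0638, -1.8901]  P^-=[0.8054 -0.0403; -0.0403 0.9449]  S=[1.3669]  K=[0.5810; 0.1640]  nu=[4.3430]  x^+=[2.4593, -1.1776]  P^+=[0.3441 -0.1706; -0.1706 0.9081]
step 2: x^-=[2.1281, -0.7765]  P^-=[0.4297 -0.2779; -0.2779 0.8597]  S=[0.8515]  K=[0.4133; -0.0437]  nu=[1.2893]  x^+=[2.6610, -0.8329]  P^+=[0.2843 -0.2625; -0.2625 0.8581]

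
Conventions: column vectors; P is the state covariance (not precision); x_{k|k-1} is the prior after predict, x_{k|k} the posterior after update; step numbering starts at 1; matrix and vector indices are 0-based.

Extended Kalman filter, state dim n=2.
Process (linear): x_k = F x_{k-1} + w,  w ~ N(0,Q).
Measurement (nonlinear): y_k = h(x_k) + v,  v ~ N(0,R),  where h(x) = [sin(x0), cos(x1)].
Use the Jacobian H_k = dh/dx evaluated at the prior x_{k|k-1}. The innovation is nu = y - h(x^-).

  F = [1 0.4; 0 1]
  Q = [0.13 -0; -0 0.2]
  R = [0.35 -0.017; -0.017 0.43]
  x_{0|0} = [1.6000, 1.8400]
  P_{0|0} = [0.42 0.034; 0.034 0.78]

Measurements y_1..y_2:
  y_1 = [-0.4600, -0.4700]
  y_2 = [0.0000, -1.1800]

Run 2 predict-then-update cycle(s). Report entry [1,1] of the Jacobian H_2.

step 1: x^-=[2.3360, 1.8400]  P^-=[0.7020 0.3460; 0.3460 0.9800]  H_jac=[-0.6927 0.0000; 0.0000 -0.9640]  S=[0.6868 0.2140; 0.2140 1.3407]  K=[-0.6635 -0.1429; -0.1361 -0.6829]  nu=[-1.1812, -0.2040]  x^+=[3.1489, 2.1401]  P^+=[0.3317 0.0520; 0.0520 0.3022]
step 2: x^-=[4.0049, 2.1401]  P^-=[0.5517 0.1729; 0.1729 0.5022]  H_jac=[-0.6499 0.0000; 0.0000 -0.8423]  S=[0.5830 0.0777; 0.0777 0.7863]  K=[-0.5982 -0.1261; -0.1227 -0.5259]  nu=[0.7600, -0.6409]  x^+=[3.6311, 2.3839]  P^+=[0.3188 0.0523; 0.0523 0.2660]

H_jac[1,1] = -0.8423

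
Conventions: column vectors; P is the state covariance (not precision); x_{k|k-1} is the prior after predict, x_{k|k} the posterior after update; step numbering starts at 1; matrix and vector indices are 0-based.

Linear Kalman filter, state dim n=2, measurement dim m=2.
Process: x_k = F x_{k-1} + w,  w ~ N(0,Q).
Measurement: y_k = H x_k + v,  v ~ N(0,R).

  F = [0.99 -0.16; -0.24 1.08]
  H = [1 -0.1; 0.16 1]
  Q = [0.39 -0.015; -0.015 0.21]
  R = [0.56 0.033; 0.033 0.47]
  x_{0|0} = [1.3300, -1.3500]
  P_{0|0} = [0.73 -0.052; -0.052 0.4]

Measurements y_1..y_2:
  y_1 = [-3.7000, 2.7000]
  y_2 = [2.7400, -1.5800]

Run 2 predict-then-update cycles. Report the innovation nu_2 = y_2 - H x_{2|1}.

step 1: x^-=[1.5327, -1.7772]  P^-=[1.1322 -0.3152; -0.3152 0.7456]  S=[1.7627 -0.1705; -0.1705 1.1437]  K=[0.6584 -0.0190; -0.1647 0.5832]  nu=[-5.4104, 4.2320]  x^+=[-2.1097, 1.5820]  P^+=[0.3635 -0.0454; -0.0454 0.2760]
step 2: x^-=[-2.3418, 2.2149]  P^-=[0.7677 -0.1993; -0.1993 0.5763]  S=[1.3733 -0.0979; -0.0979 1.0022]  K=[0.5721 -0.0204; -0.1494 0.5286]  nu=[5.3032, -3.4202]  x^+=[0.7619, -0.3855]  P^+=[0.3156 -0.0412; -0.0412 0.2501]

innov = [5.3032, -3.4202]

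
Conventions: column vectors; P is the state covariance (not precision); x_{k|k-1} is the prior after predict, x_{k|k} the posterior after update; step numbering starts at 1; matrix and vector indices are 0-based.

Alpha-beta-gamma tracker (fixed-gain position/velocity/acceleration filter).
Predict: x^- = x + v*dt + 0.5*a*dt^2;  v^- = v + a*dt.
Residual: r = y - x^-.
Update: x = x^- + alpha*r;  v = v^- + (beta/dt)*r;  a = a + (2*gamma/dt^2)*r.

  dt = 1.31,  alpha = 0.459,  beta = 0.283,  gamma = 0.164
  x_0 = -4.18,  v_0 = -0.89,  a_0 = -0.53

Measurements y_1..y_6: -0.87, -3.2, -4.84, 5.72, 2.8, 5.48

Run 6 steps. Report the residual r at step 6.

step 1: x_pred=-5.8007  r=4.9307  x^+=-3.5375  v^+=-0.5191  a^+=0.4124
step 2: x_pred=-3.8637  r=0.6637  x^+=-3.5591  v^+=0.1645  a^+=0.5393
step 3: x_pred=-2.8809  r=-1.9591  x^+=-3.7801  v^+=0.4477  a^+=0.1648
step 4: x_pred=-3.0522  r=8.7722  x^+=0.9742  v^+=2.5586  a^+=1.8414
step 5: x_pred=5.9061  r=-3.1061  x^+=4.4804  v^+=4.2999  a^+=1.2478
step 6: x_pred=11.1839  r=-5.7039  x^+=8.5658  v^+=4.7023  a^+=0.1576

resid = -5.7039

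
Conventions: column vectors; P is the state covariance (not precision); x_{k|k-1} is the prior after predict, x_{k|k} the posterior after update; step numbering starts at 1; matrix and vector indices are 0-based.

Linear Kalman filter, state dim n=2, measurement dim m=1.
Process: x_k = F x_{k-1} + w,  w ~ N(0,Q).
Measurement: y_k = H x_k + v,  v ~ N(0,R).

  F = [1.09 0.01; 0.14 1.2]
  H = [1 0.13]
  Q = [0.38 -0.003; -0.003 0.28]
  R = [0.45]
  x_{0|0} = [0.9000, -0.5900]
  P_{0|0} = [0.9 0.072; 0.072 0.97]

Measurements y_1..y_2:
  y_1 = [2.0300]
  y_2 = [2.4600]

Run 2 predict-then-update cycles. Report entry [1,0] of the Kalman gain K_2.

K[1,0] = 0.2104

step 1: x^-=[0.9751, -0.5820]  P^-=[1.4510 0.2403; 0.2403 1.7186]  S=[1.9925]  K=[0.7439; 0.2327]  nu=[1.1306]  x^+=[1.8161, -0.3189]  P^+=[0.3484 -0.1047; -0.1047 1.6107]
step 2: x^-=[1.9764, -0.1284]  P^-=[0.7918 -0.0676; -0.0676 2.5711]  S=[1.2677]  K=[0.6177; 0.2104]  nu=[0.5003]  x^+=[2.2854, -0.0232]  P^+=[0.3081 -0.2323; -0.2323 2.5150]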